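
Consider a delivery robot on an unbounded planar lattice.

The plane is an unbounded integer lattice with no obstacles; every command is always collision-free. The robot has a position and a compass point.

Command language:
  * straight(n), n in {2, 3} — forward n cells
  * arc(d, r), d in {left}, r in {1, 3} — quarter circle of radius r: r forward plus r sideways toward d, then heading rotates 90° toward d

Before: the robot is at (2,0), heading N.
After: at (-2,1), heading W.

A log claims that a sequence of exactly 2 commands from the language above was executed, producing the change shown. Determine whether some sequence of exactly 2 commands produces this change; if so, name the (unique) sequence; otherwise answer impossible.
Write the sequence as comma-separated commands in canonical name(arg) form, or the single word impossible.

arc(left, 1), straight(3)

key: cell and facing (now W) both changed — the 2 commands mix motion and turning
start: at (2,0), heading N
t=1 arc(left, 1) ⇒ at (1,1), heading W
t=2 straight(3) ⇒ at (-2,1), heading W
all 16 alternatives checked — unique.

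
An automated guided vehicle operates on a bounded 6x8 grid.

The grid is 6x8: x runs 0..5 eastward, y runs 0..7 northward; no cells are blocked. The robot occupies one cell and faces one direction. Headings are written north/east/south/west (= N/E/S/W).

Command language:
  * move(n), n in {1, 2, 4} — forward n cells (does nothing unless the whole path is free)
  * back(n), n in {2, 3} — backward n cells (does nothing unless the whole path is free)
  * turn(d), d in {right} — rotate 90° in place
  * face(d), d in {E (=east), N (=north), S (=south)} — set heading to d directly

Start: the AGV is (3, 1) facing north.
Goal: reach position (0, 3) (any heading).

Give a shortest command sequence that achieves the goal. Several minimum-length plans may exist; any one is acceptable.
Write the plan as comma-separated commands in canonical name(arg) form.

start: (3, 1) facing north
t=1 move(2) ⇒ (3, 3) facing north
t=2 face(E) ⇒ (3, 3) facing east
t=3 back(3) ⇒ (0, 3) facing east
no 2-step plan works, so 3 is optimal.

move(2), face(E), back(3)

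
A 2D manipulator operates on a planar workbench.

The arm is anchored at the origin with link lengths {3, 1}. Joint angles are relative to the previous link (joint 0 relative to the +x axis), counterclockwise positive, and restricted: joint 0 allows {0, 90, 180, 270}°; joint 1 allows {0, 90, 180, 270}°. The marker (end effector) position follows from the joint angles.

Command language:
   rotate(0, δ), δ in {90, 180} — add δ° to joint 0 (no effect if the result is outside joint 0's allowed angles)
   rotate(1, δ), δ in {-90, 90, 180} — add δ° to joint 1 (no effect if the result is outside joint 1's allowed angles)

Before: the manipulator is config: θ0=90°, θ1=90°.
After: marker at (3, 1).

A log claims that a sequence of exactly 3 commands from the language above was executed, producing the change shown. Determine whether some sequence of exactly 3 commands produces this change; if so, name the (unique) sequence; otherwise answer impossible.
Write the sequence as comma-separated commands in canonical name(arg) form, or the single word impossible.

rotate(0, 90), rotate(0, 90), rotate(0, 90)

initial: config: θ0=90°, θ1=90°
t=1 rotate(0, 90) ⇒ config: θ0=180°, θ1=90°
t=2 rotate(0, 90) ⇒ config: θ0=270°, θ1=90°
t=3 rotate(0, 90) ⇒ config: θ0=0°, θ1=90°
no other 3-command option fits: unique.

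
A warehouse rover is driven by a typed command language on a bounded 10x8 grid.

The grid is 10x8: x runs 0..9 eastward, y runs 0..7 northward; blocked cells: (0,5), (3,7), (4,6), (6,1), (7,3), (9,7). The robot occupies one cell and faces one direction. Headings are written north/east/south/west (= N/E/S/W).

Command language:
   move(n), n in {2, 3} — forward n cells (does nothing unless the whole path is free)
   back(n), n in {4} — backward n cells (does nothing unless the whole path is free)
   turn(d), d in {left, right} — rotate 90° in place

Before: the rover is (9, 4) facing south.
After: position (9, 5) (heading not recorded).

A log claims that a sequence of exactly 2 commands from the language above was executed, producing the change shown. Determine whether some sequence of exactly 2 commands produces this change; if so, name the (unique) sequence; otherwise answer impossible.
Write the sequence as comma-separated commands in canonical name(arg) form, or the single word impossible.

key: order matters: swapping move(3) and back(4) lands elsewhere
initial: (9, 4) facing south
[1] after move(3): (9, 1) facing south
[2] after back(4): (9, 5) facing south
uniquely the one of 25 2-step routes that fits.

move(3), back(4)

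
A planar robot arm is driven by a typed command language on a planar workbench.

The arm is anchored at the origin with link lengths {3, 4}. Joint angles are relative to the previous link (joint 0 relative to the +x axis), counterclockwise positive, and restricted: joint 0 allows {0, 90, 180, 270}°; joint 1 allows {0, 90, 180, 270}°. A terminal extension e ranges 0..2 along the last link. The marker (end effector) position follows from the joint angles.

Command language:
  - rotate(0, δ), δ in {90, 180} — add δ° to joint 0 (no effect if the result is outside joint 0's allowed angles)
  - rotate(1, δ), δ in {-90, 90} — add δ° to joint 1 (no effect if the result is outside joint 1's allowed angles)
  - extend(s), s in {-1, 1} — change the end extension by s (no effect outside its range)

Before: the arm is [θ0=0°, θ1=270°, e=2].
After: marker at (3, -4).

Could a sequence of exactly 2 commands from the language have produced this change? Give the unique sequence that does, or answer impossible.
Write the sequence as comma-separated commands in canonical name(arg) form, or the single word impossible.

extend(-1), extend(-1)

start: [θ0=0°, θ1=270°, e=2]
[1] after extend(-1): [θ0=0°, θ1=270°, e=1]
[2] after extend(-1): [θ0=0°, θ1=270°, e=0]
uniquely the one of 36 2-step routes that fits.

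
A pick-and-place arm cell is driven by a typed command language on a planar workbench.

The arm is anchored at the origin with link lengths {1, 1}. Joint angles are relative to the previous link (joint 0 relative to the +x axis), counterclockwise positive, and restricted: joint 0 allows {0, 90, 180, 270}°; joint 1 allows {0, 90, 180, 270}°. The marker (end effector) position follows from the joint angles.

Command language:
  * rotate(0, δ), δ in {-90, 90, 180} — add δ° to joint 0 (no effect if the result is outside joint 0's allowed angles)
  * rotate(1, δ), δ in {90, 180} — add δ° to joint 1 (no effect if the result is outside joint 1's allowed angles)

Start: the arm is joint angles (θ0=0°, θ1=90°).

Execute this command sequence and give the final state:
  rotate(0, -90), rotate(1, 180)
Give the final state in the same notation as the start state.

joint angles (θ0=270°, θ1=270°)

from: joint angles (θ0=0°, θ1=90°)
1. rotate(0, -90) → joint angles (θ0=270°, θ1=90°)
2. rotate(1, 180) → joint angles (θ0=270°, θ1=270°)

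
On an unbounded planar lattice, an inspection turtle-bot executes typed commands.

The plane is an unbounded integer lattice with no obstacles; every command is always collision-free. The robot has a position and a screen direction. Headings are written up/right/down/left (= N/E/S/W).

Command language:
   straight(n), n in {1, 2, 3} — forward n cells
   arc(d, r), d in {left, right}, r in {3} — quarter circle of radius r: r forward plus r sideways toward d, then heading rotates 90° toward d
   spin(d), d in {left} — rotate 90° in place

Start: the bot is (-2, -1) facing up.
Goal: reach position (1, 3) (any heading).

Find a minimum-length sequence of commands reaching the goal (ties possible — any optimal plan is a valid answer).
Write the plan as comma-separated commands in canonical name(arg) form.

straight(1), arc(right, 3)

start: (-2, -1) facing up
step 1 (straight(1)): (-2, 0) facing up
step 2 (arc(right, 3)): (1, 3) facing right
shorter routes all fall short; 2 is best.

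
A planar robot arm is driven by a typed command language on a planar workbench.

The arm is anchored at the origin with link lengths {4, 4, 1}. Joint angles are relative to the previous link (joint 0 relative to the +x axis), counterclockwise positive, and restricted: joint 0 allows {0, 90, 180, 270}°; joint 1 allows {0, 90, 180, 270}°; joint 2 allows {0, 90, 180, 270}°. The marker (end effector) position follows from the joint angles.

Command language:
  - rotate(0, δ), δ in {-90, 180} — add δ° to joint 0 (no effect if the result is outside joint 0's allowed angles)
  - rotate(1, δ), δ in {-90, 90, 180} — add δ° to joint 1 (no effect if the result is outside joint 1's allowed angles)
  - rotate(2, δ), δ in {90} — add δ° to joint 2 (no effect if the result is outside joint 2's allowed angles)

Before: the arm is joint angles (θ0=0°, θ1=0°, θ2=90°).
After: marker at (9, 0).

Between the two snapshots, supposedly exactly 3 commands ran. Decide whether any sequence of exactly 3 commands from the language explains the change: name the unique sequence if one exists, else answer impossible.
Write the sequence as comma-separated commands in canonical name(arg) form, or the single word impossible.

begin: joint angles (θ0=0°, θ1=0°, θ2=90°)
step 1 (rotate(2, 90)): joint angles (θ0=0°, θ1=0°, θ2=180°)
step 2 (rotate(2, 90)): joint angles (θ0=0°, θ1=0°, θ2=270°)
step 3 (rotate(2, 90)): joint angles (θ0=0°, θ1=0°, θ2=0°)
all 216 alternatives checked — unique.

rotate(2, 90), rotate(2, 90), rotate(2, 90)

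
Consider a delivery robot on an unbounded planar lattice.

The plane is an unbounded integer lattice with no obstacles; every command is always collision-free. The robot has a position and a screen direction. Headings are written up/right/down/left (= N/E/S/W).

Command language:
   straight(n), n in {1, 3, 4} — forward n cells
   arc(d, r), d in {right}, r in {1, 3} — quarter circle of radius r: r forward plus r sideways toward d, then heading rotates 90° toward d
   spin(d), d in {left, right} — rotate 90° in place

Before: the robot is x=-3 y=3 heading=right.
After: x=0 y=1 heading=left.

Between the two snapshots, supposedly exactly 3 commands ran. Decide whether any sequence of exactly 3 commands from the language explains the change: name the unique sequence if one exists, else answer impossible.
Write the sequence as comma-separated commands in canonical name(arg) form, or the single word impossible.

straight(3), arc(right, 1), arc(right, 1)

key: order matters: swapping straight(3) and arc(right, 1) lands elsewhere
start: x=-3 y=3 heading=right
[1] after straight(3): x=0 y=3 heading=right
[2] after arc(right, 1): x=1 y=2 heading=down
[3] after arc(right, 1): x=0 y=1 heading=left
uniquely the one of 343 3-step routes that fits.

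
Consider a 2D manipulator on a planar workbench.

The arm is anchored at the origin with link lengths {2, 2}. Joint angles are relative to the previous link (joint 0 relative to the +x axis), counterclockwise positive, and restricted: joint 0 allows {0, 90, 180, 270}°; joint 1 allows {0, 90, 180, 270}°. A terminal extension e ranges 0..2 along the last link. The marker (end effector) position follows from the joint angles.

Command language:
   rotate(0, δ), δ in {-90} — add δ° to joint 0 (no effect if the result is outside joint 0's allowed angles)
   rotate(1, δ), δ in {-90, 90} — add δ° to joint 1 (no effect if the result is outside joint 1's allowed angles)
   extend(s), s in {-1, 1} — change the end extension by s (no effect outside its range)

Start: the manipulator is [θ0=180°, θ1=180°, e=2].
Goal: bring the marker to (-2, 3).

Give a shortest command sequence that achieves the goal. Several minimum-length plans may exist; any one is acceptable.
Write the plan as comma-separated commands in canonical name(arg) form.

extend(-1), rotate(1, 90)

begin: [θ0=180°, θ1=180°, e=2]
[1] after extend(-1): [θ0=180°, θ1=180°, e=1]
[2] after rotate(1, 90): [θ0=180°, θ1=270°, e=1]
nothing shorter than 2 reaches the goal.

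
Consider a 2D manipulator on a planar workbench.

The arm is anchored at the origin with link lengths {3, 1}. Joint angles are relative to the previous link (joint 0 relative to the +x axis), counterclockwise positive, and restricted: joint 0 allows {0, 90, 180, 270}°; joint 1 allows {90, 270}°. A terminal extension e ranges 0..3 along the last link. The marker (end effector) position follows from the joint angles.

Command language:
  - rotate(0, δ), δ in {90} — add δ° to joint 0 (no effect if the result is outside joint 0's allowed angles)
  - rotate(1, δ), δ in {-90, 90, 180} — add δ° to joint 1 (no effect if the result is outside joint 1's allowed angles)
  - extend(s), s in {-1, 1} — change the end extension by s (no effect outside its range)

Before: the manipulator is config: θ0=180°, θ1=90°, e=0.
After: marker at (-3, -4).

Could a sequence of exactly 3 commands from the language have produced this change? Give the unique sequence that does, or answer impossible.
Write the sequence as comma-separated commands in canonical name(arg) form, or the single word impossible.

t0: config: θ0=180°, θ1=90°, e=0
t=1 extend(1) ⇒ config: θ0=180°, θ1=90°, e=1
t=2 extend(1) ⇒ config: θ0=180°, θ1=90°, e=2
t=3 extend(1) ⇒ config: θ0=180°, θ1=90°, e=3
all 216 alternatives checked — unique.

extend(1), extend(1), extend(1)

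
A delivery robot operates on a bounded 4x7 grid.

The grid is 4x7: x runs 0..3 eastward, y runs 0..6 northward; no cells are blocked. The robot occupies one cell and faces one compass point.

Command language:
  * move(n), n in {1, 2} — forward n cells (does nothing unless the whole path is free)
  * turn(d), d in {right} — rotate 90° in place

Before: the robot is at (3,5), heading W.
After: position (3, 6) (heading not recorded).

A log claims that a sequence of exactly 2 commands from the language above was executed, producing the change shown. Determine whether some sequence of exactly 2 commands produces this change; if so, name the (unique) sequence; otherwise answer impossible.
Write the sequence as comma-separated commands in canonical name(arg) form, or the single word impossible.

key: running move(1) before turn(right) would end elsewhere — order is forced
t0: at (3,5), heading W
t=1 turn(right) ⇒ at (3,5), heading N
t=2 move(1) ⇒ at (3,6), heading N
no rival 2-sequence matches.

turn(right), move(1)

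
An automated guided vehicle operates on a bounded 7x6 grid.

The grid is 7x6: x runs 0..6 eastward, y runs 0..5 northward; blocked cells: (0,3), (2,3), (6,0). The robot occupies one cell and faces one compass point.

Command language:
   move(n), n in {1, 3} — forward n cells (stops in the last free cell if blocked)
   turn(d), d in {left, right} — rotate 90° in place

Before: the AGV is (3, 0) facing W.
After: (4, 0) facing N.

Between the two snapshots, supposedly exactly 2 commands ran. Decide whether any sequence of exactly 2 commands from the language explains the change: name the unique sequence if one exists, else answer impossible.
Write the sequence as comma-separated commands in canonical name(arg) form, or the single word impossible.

impossible

checked all 2-command options: none fits.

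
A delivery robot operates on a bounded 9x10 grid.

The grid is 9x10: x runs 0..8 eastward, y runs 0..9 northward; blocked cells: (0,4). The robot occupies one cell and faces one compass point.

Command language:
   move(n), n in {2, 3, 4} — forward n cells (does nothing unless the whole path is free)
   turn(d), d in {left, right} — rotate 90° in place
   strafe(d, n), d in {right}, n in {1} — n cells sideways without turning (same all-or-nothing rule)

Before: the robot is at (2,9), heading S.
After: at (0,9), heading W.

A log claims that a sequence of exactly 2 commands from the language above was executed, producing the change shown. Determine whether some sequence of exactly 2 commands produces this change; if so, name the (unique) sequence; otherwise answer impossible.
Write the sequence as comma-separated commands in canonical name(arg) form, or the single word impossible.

key: running move(2) before turn(right) would end elsewhere — order is forced
from: at (2,9), heading S
step 1 (turn(right)): at (2,9), heading W
step 2 (move(2)): at (0,9), heading W
uniquely the one of 36 2-step routes that fits.

turn(right), move(2)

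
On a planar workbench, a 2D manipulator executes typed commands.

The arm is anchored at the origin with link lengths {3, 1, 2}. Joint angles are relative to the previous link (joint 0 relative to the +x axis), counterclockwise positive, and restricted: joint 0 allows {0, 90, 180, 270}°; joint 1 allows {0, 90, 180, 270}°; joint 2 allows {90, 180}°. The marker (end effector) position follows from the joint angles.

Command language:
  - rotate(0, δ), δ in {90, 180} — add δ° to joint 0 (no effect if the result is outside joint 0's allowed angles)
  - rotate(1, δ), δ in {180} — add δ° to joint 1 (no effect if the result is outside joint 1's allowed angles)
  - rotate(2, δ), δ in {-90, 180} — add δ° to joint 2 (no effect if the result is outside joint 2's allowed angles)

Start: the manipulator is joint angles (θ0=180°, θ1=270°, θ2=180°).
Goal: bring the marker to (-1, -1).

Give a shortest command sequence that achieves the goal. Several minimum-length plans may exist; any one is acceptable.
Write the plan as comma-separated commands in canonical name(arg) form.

rotate(2, -90), rotate(1, 180)

initial: joint angles (θ0=180°, θ1=270°, θ2=180°)
[1] after rotate(2, -90): joint angles (θ0=180°, θ1=270°, θ2=90°)
[2] after rotate(1, 180): joint angles (θ0=180°, θ1=90°, θ2=90°)
minimal: 2 command(s), checked below 2.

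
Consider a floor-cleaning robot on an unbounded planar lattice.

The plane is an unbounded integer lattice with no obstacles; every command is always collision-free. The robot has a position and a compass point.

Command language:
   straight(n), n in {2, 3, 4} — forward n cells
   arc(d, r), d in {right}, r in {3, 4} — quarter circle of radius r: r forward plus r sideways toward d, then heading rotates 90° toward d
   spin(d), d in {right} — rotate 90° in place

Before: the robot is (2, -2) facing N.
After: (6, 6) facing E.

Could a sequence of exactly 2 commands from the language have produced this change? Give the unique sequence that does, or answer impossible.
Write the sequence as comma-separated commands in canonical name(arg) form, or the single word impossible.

straight(4), arc(right, 4)

key: order matters: swapping straight(4) and arc(right, 4) lands elsewhere
begin: (2, -2) facing N
1. straight(4) → (2, 2) facing N
2. arc(right, 4) → (6, 6) facing E
uniquely the one of 36 2-step routes that fits.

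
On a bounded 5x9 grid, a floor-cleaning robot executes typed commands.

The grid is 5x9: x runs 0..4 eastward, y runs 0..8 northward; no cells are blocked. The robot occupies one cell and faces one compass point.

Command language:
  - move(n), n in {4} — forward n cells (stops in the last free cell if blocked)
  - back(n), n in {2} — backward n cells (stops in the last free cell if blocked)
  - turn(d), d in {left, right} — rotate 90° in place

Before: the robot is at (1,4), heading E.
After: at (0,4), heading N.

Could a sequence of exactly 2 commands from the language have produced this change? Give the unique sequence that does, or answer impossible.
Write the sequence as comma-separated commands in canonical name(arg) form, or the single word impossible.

back(2), turn(left)

key: back(2) runs into the grid edge before its full distance
initial: at (1,4), heading E
step 1 (back(2)): at (0,4), heading E
step 2 (turn(left)): at (0,4), heading N
no rival 2-sequence matches.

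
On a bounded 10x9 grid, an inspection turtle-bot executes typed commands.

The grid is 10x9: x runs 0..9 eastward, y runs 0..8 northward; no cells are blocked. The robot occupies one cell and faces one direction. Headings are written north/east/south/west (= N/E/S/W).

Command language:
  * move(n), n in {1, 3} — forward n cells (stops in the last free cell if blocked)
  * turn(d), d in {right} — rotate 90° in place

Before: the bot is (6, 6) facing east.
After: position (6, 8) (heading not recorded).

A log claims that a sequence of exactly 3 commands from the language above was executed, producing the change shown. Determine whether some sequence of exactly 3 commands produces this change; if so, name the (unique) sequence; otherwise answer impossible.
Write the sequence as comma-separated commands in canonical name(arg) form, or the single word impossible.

checked all 3-command options: none fits.

impossible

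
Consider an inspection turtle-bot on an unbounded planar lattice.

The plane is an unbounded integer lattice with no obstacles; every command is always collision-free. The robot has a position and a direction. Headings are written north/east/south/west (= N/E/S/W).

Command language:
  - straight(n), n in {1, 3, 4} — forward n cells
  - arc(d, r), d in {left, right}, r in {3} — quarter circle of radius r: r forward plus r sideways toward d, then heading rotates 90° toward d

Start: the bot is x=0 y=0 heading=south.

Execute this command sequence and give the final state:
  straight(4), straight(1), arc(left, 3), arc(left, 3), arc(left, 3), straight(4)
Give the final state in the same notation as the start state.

t0: x=0 y=0 heading=south
t=1 straight(4) ⇒ x=0 y=-4 heading=south
t=2 straight(1) ⇒ x=0 y=-5 heading=south
t=3 arc(left, 3) ⇒ x=3 y=-8 heading=east
t=4 arc(left, 3) ⇒ x=6 y=-5 heading=north
t=5 arc(left, 3) ⇒ x=3 y=-2 heading=west
t=6 straight(4) ⇒ x=-1 y=-2 heading=west

x=-1 y=-2 heading=west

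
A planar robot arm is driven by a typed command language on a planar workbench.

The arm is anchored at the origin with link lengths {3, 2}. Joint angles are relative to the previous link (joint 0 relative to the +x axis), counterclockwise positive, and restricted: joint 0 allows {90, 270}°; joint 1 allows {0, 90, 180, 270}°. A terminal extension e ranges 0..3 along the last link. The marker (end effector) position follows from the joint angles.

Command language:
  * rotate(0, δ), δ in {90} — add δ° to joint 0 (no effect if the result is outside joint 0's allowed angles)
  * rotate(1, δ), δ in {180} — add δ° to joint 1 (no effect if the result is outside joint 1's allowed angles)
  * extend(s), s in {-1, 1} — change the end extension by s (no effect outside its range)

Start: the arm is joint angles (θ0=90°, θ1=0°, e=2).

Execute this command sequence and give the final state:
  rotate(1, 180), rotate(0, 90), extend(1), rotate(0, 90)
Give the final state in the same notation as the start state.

initial: joint angles (θ0=90°, θ1=0°, e=2)
[1] after rotate(1, 180): joint angles (θ0=90°, θ1=180°, e=2)
[2] after rotate(0, 90): joint angles (θ0=90°, θ1=180°, e=2)
[3] after extend(1): joint angles (θ0=90°, θ1=180°, e=3)
[4] after rotate(0, 90): joint angles (θ0=90°, θ1=180°, e=3)

joint angles (θ0=90°, θ1=180°, e=3)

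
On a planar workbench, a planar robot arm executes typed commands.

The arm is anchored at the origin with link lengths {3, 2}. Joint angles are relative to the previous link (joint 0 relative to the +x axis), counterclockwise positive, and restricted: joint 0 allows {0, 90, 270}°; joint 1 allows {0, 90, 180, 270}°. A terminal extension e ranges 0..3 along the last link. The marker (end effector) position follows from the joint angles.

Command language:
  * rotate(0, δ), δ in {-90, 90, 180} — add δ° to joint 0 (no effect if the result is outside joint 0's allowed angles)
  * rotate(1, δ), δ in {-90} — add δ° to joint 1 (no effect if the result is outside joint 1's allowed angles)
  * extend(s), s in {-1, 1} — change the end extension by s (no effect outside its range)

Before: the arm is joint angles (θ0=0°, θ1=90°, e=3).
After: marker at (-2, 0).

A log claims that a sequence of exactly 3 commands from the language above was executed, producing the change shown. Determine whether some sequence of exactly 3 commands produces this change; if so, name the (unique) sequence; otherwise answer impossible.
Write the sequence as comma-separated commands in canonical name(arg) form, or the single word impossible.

from: joint angles (θ0=0°, θ1=90°, e=3)
1. rotate(1, -90) → joint angles (θ0=0°, θ1=0°, e=3)
2. rotate(1, -90) → joint angles (θ0=0°, θ1=270°, e=3)
3. rotate(1, -90) → joint angles (θ0=0°, θ1=180°, e=3)
no rival 3-sequence matches.

rotate(1, -90), rotate(1, -90), rotate(1, -90)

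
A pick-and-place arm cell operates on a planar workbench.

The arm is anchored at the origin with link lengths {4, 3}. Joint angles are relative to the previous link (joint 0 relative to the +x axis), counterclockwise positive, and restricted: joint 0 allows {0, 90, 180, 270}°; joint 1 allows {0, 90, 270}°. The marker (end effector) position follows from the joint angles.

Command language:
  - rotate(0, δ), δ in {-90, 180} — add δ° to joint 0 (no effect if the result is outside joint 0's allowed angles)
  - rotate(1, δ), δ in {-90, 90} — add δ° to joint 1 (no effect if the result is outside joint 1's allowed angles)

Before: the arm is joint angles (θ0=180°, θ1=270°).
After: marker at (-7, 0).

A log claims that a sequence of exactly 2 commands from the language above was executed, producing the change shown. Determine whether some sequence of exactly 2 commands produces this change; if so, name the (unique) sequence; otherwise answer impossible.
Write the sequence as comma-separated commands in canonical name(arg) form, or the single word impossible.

key: order matters: swapping rotate(1, -90) and rotate(1, 90) lands elsewhere
initial: joint angles (θ0=180°, θ1=270°)
[1] after rotate(1, -90): joint angles (θ0=180°, θ1=270°)
[2] after rotate(1, 90): joint angles (θ0=180°, θ1=0°)
no other 2-command option fits: unique.

rotate(1, -90), rotate(1, 90)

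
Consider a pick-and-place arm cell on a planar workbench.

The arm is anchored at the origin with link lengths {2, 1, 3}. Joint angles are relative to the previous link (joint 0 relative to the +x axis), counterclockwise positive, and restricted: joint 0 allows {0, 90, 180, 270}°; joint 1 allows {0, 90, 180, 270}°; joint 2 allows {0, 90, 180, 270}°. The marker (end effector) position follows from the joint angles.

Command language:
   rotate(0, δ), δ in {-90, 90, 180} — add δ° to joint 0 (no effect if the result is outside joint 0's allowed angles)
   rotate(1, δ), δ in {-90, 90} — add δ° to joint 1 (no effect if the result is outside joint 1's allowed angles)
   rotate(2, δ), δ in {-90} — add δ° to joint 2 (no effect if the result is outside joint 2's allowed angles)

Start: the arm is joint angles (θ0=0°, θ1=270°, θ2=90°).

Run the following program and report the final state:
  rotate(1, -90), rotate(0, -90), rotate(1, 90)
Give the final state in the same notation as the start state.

joint angles (θ0=270°, θ1=270°, θ2=90°)

t0: joint angles (θ0=0°, θ1=270°, θ2=90°)
1. rotate(1, -90) → joint angles (θ0=0°, θ1=180°, θ2=90°)
2. rotate(0, -90) → joint angles (θ0=270°, θ1=180°, θ2=90°)
3. rotate(1, 90) → joint angles (θ0=270°, θ1=270°, θ2=90°)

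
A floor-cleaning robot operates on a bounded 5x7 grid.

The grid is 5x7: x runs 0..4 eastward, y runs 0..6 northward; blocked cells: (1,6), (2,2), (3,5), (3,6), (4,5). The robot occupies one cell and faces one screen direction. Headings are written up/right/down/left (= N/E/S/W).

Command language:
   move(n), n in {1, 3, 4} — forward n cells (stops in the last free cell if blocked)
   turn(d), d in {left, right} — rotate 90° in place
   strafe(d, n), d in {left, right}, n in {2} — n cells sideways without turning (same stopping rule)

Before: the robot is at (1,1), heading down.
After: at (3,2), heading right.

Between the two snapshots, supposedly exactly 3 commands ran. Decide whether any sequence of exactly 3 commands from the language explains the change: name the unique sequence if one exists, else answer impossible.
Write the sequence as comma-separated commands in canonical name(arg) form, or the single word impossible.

every 3-command combo misses the target.

impossible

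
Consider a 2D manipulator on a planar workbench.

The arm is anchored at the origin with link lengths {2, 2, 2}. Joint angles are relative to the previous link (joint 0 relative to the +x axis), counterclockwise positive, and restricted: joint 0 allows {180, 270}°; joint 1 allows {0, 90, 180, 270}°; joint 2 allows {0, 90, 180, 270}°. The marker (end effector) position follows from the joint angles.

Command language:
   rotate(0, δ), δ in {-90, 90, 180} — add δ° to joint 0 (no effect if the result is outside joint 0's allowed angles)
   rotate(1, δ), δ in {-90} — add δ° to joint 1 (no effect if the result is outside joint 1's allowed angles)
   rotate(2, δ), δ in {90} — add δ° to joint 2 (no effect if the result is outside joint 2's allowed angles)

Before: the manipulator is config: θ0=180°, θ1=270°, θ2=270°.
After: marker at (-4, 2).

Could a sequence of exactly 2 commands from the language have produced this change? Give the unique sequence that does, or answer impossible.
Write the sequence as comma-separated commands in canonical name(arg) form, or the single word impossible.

from: config: θ0=180°, θ1=270°, θ2=270°
[1] after rotate(2, 90): config: θ0=180°, θ1=270°, θ2=0°
[2] after rotate(2, 90): config: θ0=180°, θ1=270°, θ2=90°
no other 2-command option fits: unique.

rotate(2, 90), rotate(2, 90)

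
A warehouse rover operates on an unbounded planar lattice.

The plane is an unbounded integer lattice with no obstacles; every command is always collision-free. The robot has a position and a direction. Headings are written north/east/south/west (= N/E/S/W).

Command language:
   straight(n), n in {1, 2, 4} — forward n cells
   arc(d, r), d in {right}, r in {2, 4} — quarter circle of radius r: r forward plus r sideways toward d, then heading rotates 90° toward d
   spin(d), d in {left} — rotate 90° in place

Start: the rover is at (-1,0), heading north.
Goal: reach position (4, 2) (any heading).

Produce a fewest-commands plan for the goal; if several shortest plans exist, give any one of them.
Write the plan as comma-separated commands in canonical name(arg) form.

from: at (-1,0), heading north
[1] after arc(right, 2): at (1,2), heading east
[2] after straight(2): at (3,2), heading east
[3] after straight(1): at (4,2), heading east
nothing shorter than 3 reaches the goal.

arc(right, 2), straight(2), straight(1)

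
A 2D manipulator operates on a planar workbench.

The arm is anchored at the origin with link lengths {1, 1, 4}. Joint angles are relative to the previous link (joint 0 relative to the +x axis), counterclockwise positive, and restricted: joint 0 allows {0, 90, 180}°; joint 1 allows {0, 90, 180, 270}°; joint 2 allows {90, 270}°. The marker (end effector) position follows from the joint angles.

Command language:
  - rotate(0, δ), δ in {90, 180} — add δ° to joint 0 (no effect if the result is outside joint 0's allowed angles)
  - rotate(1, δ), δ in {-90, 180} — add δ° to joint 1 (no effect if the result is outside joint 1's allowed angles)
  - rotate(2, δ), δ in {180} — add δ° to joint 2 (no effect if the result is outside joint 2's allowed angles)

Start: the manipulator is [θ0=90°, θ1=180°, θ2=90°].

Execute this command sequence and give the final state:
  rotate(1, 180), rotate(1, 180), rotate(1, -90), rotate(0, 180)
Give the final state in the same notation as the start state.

from: [θ0=90°, θ1=180°, θ2=90°]
step 1 (rotate(1, 180)): [θ0=90°, θ1=0°, θ2=90°]
step 2 (rotate(1, 180)): [θ0=90°, θ1=180°, θ2=90°]
step 3 (rotate(1, -90)): [θ0=90°, θ1=90°, θ2=90°]
step 4 (rotate(0, 180)): [θ0=90°, θ1=90°, θ2=90°]

[θ0=90°, θ1=90°, θ2=90°]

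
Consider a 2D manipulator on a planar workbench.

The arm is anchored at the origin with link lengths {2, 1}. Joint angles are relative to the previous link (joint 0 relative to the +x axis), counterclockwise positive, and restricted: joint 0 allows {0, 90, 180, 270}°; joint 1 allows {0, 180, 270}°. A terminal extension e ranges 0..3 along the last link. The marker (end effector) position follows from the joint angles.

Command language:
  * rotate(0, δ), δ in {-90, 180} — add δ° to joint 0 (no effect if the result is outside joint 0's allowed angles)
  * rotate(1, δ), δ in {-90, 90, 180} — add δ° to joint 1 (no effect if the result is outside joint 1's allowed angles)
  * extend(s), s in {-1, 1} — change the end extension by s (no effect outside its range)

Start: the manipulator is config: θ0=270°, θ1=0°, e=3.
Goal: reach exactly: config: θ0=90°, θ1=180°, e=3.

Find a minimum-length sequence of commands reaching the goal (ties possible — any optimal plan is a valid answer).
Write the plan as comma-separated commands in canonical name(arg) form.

start: config: θ0=270°, θ1=0°, e=3
step 1 (rotate(1, 180)): config: θ0=270°, θ1=180°, e=3
step 2 (rotate(0, 180)): config: θ0=90°, θ1=180°, e=3
minimal: 2 command(s), checked below 2.

rotate(1, 180), rotate(0, 180)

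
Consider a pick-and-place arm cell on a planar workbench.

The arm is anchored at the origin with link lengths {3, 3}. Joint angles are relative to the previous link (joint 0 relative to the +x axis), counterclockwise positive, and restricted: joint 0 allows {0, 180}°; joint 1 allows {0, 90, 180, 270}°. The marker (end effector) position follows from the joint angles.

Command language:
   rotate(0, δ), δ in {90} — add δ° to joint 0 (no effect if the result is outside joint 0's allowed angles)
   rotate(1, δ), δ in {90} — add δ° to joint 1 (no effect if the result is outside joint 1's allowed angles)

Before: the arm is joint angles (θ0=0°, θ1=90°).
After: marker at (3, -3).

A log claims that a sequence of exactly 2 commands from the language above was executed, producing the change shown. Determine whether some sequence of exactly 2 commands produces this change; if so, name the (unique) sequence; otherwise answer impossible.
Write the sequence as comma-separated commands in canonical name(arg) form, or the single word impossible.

rotate(1, 90), rotate(1, 90)

from: joint angles (θ0=0°, θ1=90°)
t=1 rotate(1, 90) ⇒ joint angles (θ0=0°, θ1=180°)
t=2 rotate(1, 90) ⇒ joint angles (θ0=0°, θ1=270°)
uniquely the one of 4 2-step routes that fits.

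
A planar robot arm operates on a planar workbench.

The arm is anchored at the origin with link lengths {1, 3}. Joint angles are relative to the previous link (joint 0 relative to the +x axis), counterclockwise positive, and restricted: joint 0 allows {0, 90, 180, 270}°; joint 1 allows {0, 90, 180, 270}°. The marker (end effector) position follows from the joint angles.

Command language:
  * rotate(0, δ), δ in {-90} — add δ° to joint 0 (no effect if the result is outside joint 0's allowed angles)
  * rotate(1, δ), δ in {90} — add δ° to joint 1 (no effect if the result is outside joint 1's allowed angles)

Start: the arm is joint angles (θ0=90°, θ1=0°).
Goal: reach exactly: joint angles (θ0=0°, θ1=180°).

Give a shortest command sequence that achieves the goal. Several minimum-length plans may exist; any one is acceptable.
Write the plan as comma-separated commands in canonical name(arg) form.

t0: joint angles (θ0=90°, θ1=0°)
step 1 (rotate(1, 90)): joint angles (θ0=90°, θ1=90°)
step 2 (rotate(1, 90)): joint angles (θ0=90°, θ1=180°)
step 3 (rotate(0, -90)): joint angles (θ0=0°, θ1=180°)
no 2-step plan works, so 3 is optimal.

rotate(1, 90), rotate(1, 90), rotate(0, -90)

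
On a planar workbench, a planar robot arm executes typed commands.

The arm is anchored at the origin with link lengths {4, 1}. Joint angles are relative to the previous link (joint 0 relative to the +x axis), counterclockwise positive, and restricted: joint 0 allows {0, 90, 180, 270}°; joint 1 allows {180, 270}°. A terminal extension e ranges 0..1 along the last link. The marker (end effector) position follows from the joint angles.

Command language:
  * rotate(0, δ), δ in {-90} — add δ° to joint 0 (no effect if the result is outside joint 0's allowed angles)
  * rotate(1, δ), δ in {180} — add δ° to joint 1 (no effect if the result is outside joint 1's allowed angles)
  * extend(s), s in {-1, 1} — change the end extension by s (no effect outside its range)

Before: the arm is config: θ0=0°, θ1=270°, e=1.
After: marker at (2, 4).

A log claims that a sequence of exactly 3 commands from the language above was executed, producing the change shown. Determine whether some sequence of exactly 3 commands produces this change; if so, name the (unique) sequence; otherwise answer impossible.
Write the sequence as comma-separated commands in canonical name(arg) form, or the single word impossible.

initial: config: θ0=0°, θ1=270°, e=1
t=1 rotate(0, -90) ⇒ config: θ0=270°, θ1=270°, e=1
t=2 rotate(0, -90) ⇒ config: θ0=180°, θ1=270°, e=1
t=3 rotate(0, -90) ⇒ config: θ0=90°, θ1=270°, e=1
uniquely the one of 64 3-step routes that fits.

rotate(0, -90), rotate(0, -90), rotate(0, -90)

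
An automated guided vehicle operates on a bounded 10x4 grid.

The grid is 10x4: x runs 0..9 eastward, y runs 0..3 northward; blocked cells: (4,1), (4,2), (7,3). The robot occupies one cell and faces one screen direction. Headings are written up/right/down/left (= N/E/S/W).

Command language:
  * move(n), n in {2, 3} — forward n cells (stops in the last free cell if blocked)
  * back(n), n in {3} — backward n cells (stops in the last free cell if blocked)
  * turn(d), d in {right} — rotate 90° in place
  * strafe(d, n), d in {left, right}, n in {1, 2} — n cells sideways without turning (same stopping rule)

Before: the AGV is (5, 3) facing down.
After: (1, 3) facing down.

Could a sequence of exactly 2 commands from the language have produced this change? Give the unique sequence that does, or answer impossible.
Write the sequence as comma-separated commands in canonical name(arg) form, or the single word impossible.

strafe(right, 2), strafe(right, 2)

key: heading stays S — no command in the sequence turns
start: (5, 3) facing down
step 1 (strafe(right, 2)): (3, 3) facing down
step 2 (strafe(right, 2)): (1, 3) facing down
no rival 2-sequence matches.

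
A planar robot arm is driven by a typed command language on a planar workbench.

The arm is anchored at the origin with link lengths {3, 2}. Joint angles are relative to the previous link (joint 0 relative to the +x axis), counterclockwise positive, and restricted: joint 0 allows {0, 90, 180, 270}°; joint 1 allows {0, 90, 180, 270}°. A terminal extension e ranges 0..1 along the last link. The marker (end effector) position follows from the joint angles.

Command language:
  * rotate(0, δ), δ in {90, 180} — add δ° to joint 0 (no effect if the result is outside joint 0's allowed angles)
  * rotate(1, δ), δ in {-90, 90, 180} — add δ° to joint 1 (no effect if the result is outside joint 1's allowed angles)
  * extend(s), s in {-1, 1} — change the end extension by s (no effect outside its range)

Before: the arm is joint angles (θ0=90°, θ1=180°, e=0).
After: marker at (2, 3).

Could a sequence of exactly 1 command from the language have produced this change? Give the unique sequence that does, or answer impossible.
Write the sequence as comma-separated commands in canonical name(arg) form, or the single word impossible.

start: joint angles (θ0=90°, θ1=180°, e=0)
1. rotate(1, 90) → joint angles (θ0=90°, θ1=270°, e=0)
uniquely the one of 7 1-step routes that fits.

rotate(1, 90)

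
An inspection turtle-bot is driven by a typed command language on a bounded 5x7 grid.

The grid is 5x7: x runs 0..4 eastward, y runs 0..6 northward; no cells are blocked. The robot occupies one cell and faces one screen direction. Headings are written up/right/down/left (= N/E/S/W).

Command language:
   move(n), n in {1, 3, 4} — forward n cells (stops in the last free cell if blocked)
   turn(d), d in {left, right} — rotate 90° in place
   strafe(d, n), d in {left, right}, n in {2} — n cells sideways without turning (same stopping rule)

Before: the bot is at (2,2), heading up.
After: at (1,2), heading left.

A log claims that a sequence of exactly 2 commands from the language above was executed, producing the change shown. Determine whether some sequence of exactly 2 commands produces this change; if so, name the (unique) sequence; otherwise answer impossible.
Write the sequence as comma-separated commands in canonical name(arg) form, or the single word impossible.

turn(left), move(1)

key: cell and facing (now W) both changed — the 2 commands mix motion and turning
start: at (2,2), heading up
step 1 (turn(left)): at (2,2), heading left
step 2 (move(1)): at (1,2), heading left
no other 2-command option fits: unique.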